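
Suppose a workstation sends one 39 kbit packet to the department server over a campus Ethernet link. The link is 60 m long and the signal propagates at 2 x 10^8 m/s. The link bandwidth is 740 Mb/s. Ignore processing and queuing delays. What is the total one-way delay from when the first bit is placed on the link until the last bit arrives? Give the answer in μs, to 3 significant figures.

53.0 μs

L = 39000 bits.
Transmission delay = L/R = 39000 / 740000000 = 52.7027 μs.
Propagation delay = d/s = 60 m / 200000000 m/s = 0.3 μs.
Total = 53.0 μs.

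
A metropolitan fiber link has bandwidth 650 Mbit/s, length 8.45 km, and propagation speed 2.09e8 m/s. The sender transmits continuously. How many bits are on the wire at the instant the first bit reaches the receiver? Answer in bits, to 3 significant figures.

26300 bits

Propagation delay = 8450 / 209000000 = 4.04306e-05 s.
BDP = R × t_prop = 650000000 × 4.04306e-05 = 26279.9 bits.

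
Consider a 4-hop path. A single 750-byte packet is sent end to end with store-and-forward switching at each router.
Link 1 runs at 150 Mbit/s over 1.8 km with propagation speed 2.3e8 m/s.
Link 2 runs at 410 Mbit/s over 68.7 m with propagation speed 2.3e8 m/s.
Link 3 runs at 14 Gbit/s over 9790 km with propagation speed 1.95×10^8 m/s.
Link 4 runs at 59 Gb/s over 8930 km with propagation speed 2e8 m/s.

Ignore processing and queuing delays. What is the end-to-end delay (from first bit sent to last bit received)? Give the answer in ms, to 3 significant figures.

94.9 ms

L = 750 × 8 = 6000 bits.
Transmission delays (L/R per hop): 0.04, 0.0146341, 0.000428571, 0.000101695 ms; sum = 0.0551644 ms.
Propagation delays (d/s per hop): 0.00782609, 0.000298696, 50.2051, 44.65 ms; sum = 94.8633 ms.
End-to-end = 94.9 ms.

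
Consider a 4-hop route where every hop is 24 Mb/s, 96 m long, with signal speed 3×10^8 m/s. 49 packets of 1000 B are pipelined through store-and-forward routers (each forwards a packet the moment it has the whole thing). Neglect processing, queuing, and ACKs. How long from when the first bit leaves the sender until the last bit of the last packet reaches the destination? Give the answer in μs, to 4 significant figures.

17330 μs

Per-hop transmission t_tx = L/R = 8000/24000000 = 333.333 μs.
Per-hop propagation t_prop = 96/300000000 = 0.32 μs.
Pipeline fill: first packet needs 4·t_tx to clear all hops; remaining 48 packets each add one t_tx.
Total = (4+49-1)·t_tx + 4·t_prop = 52·333.333 + 4·0.32 = 17330 μs.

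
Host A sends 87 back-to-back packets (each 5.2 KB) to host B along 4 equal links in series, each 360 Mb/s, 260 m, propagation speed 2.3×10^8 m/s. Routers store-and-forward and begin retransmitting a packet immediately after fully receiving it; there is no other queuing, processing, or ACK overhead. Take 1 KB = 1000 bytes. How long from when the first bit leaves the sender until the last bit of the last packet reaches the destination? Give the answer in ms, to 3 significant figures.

Per-hop transmission t_tx = L/R = 41600/360000000 = 0.115556 ms.
Per-hop propagation t_prop = 260/2.3e+08 = 0.00113043 ms.
Pipeline fill: first packet needs 4·t_tx to clear all hops; remaining 86 packets each add one t_tx.
Total = (4+87-1)·t_tx + 4·t_prop = 90·0.115556 + 4·0.00113043 = 10.4 ms.

10.4 ms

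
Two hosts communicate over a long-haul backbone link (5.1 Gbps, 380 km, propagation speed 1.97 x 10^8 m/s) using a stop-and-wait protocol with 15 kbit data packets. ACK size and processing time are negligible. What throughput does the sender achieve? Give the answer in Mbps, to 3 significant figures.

t_tx = L/R = 15000/5100000000 = 2.94118e-06 s.
t_prop = 380000/197000000 = 0.00192893 s; RTT = 0.00385787 s.
Cycle = t_tx + RTT = 0.00386081 s.
Throughput = L / cycle = 15000 / 0.00386081 = 3.89 Mbps.

3.89 Mbps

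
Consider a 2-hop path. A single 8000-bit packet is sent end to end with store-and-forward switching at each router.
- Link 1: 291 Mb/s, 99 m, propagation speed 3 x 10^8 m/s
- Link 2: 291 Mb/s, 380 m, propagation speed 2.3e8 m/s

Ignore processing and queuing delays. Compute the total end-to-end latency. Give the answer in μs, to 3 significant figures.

57.0 μs

Transmission delay per hop = L/R = 8000/291000000 = 27.4914 μs; 2 hops → 54.9828 μs.
Propagation delays (d/s per hop): 0.33, 1.65217 μs; sum = 1.98217 μs.
End-to-end = 57.0 μs.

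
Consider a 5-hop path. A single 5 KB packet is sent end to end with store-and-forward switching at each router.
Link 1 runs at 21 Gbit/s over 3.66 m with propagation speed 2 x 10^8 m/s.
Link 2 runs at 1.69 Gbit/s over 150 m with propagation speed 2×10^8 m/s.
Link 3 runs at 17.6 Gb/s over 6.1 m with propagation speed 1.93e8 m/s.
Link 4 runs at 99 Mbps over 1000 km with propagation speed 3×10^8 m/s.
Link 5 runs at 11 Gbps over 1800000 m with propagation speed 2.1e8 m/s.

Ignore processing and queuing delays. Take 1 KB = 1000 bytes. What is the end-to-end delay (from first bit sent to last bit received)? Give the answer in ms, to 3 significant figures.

12.3 ms

L = 40000 bits.
Transmission delays (L/R per hop): 0.00190476, 0.0236686, 0.00227273, 0.40404, 0.00363636 ms; sum = 0.435523 ms.
Propagation delays (d/s per hop): 1.83e-05, 0.00075, 3.16062e-05, 3.33333, 8.57143 ms; sum = 11.9056 ms.
End-to-end = 12.3 ms.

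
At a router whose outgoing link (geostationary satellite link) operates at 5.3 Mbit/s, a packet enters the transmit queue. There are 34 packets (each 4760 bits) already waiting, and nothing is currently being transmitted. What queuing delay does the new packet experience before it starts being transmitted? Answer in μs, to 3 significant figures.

30500 μs

Each queued packet: L/R = 4760/5300000 = 898.113 μs.
34 queued → 30535.8 μs.
Queuing delay = 30500 μs.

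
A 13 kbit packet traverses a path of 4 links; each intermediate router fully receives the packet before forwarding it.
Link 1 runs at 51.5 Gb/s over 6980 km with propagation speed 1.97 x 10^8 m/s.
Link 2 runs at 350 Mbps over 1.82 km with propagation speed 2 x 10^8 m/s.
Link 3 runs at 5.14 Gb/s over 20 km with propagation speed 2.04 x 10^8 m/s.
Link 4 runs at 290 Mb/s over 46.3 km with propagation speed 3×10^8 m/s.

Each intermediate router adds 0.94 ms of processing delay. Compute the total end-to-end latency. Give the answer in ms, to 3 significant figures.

L = 13000 bits.
Transmission delays (L/R per hop): 0.000252427, 0.0371429, 0.00252918, 0.0448276 ms; sum = 0.0847521 ms.
Propagation delays (d/s per hop): 35.4315, 0.0091, 0.0980392, 0.154333 ms; sum = 35.6929 ms.
Processing at 3 router(s): 3 × 0.94 ms = 2.82 ms.
End-to-end = 38.6 ms.

38.6 ms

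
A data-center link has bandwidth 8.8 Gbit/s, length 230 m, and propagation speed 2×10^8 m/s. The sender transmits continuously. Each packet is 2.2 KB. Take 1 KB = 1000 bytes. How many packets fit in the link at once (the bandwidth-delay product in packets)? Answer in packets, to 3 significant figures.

0.575 packets

Propagation delay = 230 / 200000000 = 1.15e-06 s.
BDP = R × t_prop = 8800000000 × 1.15e-06 = 10120 bits.
In packets of 17600 bits: 0.575 packets.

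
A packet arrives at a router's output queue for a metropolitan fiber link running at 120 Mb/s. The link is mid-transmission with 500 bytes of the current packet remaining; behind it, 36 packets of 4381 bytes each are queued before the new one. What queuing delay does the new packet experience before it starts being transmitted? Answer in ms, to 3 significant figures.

10.5 ms

Each queued packet: L/R = 35048/120000000 = 0.292067 ms.
36 queued → 10.5144 ms.
Plus remaining 4000 bits of current packet: 0.0333333 ms.
Queuing delay = 10.5 ms.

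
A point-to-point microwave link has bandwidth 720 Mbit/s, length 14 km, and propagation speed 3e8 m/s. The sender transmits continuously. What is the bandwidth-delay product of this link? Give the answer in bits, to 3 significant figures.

Propagation delay = 14000 / 300000000 = 4.66667e-05 s.
BDP = R × t_prop = 720000000 × 4.66667e-05 = 33600 bits.

33600 bits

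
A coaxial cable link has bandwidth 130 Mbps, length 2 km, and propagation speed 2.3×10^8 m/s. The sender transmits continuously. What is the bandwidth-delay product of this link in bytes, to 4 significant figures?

141.3 bytes

Propagation delay = 2000 / 2.3e+08 = 8.69565e-06 s.
BDP = R × t_prop = 130000000 × 8.69565e-06 = 1130.43 bits.
In bytes: 1130.43/8 = 141.3 bytes.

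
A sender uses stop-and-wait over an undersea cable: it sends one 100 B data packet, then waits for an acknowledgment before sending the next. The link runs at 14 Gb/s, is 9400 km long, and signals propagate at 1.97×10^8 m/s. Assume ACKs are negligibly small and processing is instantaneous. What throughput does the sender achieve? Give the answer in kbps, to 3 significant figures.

8.38 kbps

t_tx = L/R = 800/14000000000 = 5.71429e-08 s.
t_prop = 9400000/197000000 = 0.0477157 s; RTT = 0.0954315 s.
Cycle = t_tx + RTT = 0.0954315 s.
Throughput = L / cycle = 800 / 0.0954315 = 8.38 kbps.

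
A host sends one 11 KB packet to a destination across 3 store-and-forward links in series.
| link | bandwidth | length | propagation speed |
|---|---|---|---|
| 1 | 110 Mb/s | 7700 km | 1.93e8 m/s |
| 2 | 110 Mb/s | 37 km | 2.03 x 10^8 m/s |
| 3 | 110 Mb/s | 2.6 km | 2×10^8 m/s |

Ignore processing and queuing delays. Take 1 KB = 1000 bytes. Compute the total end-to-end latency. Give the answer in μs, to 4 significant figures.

42490 μs

L = 88000 bits.
Transmission delay per hop = L/R = 88000/110000000 = 800 μs; 3 hops → 2400 μs.
Propagation delays (d/s per hop): 39896.4, 182.266, 13 μs; sum = 40091.6 μs.
End-to-end = 42490 μs.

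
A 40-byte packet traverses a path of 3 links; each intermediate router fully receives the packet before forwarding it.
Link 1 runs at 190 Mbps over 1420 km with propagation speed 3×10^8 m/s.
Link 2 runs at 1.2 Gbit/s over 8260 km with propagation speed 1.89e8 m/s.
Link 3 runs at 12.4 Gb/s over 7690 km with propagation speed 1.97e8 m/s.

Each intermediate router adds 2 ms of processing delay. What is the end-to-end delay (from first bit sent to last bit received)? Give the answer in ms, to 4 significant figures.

91.47 ms

L = 40 × 8 = 320 bits.
Transmission delays (L/R per hop): 0.00168421, 0.000266667, 2.58065e-05 ms; sum = 0.00197668 ms.
Propagation delays (d/s per hop): 4.73333, 43.7037, 39.0355 ms; sum = 87.4726 ms.
Processing at 2 router(s): 2 × 2 ms = 4 ms.
End-to-end = 91.47 ms.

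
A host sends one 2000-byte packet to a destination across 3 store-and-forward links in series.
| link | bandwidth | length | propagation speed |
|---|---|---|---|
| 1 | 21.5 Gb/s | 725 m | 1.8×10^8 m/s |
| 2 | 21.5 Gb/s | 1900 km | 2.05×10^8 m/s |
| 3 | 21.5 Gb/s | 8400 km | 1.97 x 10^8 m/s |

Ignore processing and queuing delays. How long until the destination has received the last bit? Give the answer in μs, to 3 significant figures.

L = 2000 × 8 = 16000 bits.
Transmission delay per hop = L/R = 16000/21500000000 = 0.744186 μs; 3 hops → 2.23256 μs.
Propagation delays (d/s per hop): 4.02778, 9268.29, 42639.6 μs; sum = 51911.9 μs.
End-to-end = 51900 μs.

51900 μs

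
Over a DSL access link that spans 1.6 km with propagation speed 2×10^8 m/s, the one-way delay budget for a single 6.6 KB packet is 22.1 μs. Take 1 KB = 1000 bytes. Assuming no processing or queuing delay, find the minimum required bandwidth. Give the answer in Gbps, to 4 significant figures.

L = 52800 bits.
Propagation delay = 1600 / 200000000 = 8 μs.
Transmission budget = 22.1 − 8 = 14.1 μs.
R ≥ L / t_tx = 52800 bits / 1.41e-05 s = 3.745 Gbps.

3.745 Gbps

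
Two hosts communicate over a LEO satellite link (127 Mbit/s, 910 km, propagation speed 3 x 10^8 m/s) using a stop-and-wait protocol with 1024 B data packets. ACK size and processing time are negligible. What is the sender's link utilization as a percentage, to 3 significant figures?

t_tx = L/R = 8192/127000000 = 6.45039e-05 s.
t_prop = 910000/300000000 = 0.00303333 s; RTT = 0.00606667 s.
Cycle = t_tx + RTT = 0.00613117 s.
Utilization = t_tx / cycle = 6.45039e-05/0.00613117 = 1.05 %.

1.05 %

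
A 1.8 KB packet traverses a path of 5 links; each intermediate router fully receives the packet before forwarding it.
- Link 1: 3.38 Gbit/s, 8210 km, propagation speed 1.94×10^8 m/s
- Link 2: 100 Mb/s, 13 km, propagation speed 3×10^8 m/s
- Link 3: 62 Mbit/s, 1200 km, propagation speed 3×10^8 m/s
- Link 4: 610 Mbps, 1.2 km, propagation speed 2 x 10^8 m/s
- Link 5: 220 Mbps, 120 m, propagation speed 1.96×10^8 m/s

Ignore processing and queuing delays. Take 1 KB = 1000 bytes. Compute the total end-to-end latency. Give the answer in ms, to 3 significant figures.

L = 14400 bits.
Transmission delays (L/R per hop): 0.00426036, 0.144, 0.232258, 0.0236066, 0.0654545 ms; sum = 0.46958 ms.
Propagation delays (d/s per hop): 42.3196, 0.0433333, 4, 0.006, 0.000612245 ms; sum = 46.3695 ms.
End-to-end = 46.8 ms.

46.8 ms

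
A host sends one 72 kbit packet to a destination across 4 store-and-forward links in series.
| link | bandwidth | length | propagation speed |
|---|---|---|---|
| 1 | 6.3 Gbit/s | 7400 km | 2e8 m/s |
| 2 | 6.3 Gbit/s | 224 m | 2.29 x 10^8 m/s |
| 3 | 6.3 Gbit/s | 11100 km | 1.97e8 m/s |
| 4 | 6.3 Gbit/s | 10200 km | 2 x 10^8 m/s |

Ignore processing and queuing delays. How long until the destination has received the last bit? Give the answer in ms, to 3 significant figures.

L = 72000 bits.
Transmission delay per hop = L/R = 72000/6300000000 = 0.0114286 ms; 4 hops → 0.0457143 ms.
Propagation delays (d/s per hop): 37, 0.000978166, 56.3452, 51 ms; sum = 144.346 ms.
End-to-end = 144 ms.

144 ms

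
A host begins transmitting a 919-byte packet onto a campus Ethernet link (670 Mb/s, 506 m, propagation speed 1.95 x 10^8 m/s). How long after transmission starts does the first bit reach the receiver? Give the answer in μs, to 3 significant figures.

2.59 μs

First bit experiences only propagation delay: d/s = 506/195000000 = 2.59 μs.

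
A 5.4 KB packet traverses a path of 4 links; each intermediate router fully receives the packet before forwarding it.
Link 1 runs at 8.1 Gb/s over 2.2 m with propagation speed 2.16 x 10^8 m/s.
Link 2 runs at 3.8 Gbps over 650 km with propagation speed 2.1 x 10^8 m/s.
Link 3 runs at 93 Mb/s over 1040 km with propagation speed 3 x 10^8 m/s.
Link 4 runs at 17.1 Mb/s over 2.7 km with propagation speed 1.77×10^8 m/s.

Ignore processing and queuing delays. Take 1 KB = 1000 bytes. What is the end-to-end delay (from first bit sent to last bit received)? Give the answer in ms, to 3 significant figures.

L = 43200 bits.
Transmission delays (L/R per hop): 0.00533333, 0.0113684, 0.464516, 2.52632 ms; sum = 3.00753 ms.
Propagation delays (d/s per hop): 1.01852e-05, 3.09524, 3.46667, 0.0152542 ms; sum = 6.57717 ms.
End-to-end = 9.58 ms.

9.58 ms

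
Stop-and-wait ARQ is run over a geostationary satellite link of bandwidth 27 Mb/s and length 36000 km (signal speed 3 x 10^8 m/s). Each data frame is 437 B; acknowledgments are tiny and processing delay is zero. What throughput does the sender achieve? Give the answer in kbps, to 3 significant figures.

14.6 kbps

t_tx = L/R = 3496/27000000 = 0.000129481 s.
t_prop = 36000000/300000000 = 0.12 s; RTT = 0.24 s.
Cycle = t_tx + RTT = 0.240129 s.
Throughput = L / cycle = 3496 / 0.240129 = 14.6 kbps.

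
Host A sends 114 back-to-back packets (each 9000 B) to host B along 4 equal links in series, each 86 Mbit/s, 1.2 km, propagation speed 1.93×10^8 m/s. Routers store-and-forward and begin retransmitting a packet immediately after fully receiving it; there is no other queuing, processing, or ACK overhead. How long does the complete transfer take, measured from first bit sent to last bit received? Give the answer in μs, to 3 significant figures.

98000 μs

Per-hop transmission t_tx = L/R = 72000/86000000 = 837.209 μs.
Per-hop propagation t_prop = 1200/193000000 = 6.21762 μs.
Pipeline fill: first packet needs 4·t_tx to clear all hops; remaining 113 packets each add one t_tx.
Total = (4+114-1)·t_tx + 4·t_prop = 117·837.209 + 4·6.21762 = 98000 μs.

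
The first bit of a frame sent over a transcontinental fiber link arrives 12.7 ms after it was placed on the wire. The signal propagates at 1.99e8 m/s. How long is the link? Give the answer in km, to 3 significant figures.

2530 km

d = s × t_prop = 199000000 × 0.0127 = 2530 km.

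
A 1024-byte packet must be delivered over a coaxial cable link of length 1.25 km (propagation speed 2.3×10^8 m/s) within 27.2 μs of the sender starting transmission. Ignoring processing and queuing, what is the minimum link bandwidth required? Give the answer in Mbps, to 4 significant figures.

L = 8192 bits.
Propagation delay = 1250 / 2.3e+08 = 5.43478 μs.
Transmission budget = 27.2 − 5.43478 = 21.7652 μs.
R ≥ L / t_tx = 8192 bits / 2.17652e-05 s = 376.4 Mbps.

376.4 Mbps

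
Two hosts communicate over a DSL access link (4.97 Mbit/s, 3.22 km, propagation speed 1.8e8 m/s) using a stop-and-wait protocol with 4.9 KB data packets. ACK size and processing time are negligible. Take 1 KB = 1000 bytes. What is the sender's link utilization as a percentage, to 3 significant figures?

t_tx = L/R = 39200/4970000 = 0.00788732 s.
t_prop = 3220/180000000 = 1.78889e-05 s; RTT = 3.57778e-05 s.
Cycle = t_tx + RTT = 0.0079231 s.
Utilization = t_tx / cycle = 0.00788732/0.0079231 = 99.5 %.

99.5 %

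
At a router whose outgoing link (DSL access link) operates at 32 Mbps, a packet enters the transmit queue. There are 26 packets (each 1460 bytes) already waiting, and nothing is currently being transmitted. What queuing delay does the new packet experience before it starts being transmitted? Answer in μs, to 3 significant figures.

Each queued packet: L/R = 11680/32000000 = 365 μs.
26 queued → 9490 μs.
Queuing delay = 9490 μs.

9490 μs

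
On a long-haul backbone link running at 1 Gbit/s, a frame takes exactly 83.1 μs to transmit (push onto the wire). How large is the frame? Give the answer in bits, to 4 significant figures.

83100 bits

L = R × t_tx = 1000000000 b/s × 8.31e-05 s = 83100 bits.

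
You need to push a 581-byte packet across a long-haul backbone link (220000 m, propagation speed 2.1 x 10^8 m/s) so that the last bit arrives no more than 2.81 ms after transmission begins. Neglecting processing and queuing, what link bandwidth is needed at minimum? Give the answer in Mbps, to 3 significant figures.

2.64 Mbps

L = 4648 bits.
Propagation delay = 220000 / 210000000 = 1.04762 ms.
Transmission budget = 2.81 − 1.04762 = 1.76238 ms.
R ≥ L / t_tx = 4648 bits / 0.00176238 s = 2.64 Mbps.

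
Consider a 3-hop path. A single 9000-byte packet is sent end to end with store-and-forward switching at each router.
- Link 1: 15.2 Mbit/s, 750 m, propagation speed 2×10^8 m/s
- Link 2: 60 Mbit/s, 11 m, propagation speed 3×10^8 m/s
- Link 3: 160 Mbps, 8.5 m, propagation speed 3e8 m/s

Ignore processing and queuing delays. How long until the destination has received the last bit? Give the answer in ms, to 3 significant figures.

L = 9000 × 8 = 72000 bits.
Transmission delays (L/R per hop): 4.73684, 1.2, 0.45 ms; sum = 6.38684 ms.
Propagation delays (d/s per hop): 0.00375, 3.66667e-05, 2.83333e-05 ms; sum = 0.003815 ms.
End-to-end = 6.39 ms.

6.39 ms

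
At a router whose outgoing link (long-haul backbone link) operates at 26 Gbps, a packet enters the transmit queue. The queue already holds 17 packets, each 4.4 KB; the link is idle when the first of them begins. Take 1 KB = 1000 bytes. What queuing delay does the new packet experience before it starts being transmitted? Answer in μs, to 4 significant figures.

Each queued packet: L/R = 35200/26000000000 = 1.35385 μs.
17 queued → 23.0154 μs.
Queuing delay = 23.02 μs.

23.02 μs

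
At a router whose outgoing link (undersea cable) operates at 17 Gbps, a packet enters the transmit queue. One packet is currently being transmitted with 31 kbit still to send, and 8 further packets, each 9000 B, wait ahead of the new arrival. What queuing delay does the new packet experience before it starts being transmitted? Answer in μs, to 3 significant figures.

Each queued packet: L/R = 72000/17000000000 = 4.23529 μs.
8 queued → 33.8824 μs.
Plus remaining 31000 bits of current packet: 1.82353 μs.
Queuing delay = 35.7 μs.

35.7 μs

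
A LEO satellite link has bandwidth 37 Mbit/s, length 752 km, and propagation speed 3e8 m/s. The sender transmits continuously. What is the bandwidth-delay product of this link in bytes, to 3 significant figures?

Propagation delay = 752000 / 300000000 = 0.00250667 s.
BDP = R × t_prop = 37000000 × 0.00250667 = 92746.7 bits.
In bytes: 92746.7/8 = 11600 bytes.

11600 bytes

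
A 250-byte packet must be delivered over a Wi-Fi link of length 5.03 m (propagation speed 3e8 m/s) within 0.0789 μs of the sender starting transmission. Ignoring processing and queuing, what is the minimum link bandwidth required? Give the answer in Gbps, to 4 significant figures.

L = 2000 bits.
Propagation delay = 5.03 / 300000000 = 0.0167667 μs.
Transmission budget = 0.0789 − 0.0167667 = 0.0621333 μs.
R ≥ L / t_tx = 2000 bits / 6.21333e-08 s = 32.19 Gbps.

32.19 Gbps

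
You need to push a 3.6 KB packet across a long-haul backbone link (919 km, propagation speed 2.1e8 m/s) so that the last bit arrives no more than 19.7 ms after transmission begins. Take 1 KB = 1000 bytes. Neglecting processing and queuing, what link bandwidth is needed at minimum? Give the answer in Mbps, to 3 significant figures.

1.88 Mbps

L = 28800 bits.
Propagation delay = 919000 / 210000000 = 4.37619 ms.
Transmission budget = 19.7 − 4.37619 = 15.3238 ms.
R ≥ L / t_tx = 28800 bits / 0.0153238 s = 1.88 Mbps.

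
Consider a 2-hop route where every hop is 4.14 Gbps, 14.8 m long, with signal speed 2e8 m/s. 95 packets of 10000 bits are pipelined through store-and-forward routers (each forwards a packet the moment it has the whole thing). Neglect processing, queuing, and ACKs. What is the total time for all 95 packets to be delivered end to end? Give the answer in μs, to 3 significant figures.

232 μs

Per-hop transmission t_tx = L/R = 10000/4.14e+09 = 2.41546 μs.
Per-hop propagation t_prop = 14.8/200000000 = 0.074 μs.
Pipeline fill: first packet needs 2·t_tx to clear all hops; remaining 94 packets each add one t_tx.
Total = (2+95-1)·t_tx + 2·t_prop = 96·2.41546 + 2·0.074 = 232 μs.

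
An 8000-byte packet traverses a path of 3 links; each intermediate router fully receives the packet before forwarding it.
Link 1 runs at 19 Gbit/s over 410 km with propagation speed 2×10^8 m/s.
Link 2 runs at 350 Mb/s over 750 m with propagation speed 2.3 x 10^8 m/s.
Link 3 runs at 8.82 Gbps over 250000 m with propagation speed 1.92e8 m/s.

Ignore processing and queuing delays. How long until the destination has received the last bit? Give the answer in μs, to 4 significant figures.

3549 μs

L = 8000 × 8 = 64000 bits.
Transmission delays (L/R per hop): 3.36842, 182.857, 7.25624 μs; sum = 193.482 μs.
Propagation delays (d/s per hop): 2050, 3.26087, 1302.08 μs; sum = 3355.34 μs.
End-to-end = 3549 μs.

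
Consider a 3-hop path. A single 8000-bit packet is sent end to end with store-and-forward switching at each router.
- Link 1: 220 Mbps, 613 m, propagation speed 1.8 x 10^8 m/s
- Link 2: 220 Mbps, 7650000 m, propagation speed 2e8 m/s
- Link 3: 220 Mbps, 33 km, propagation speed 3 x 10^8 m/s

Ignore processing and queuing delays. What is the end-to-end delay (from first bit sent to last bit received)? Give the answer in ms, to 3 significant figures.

38.5 ms

Transmission delay per hop = L/R = 8000/220000000 = 0.0363636 ms; 3 hops → 0.109091 ms.
Propagation delays (d/s per hop): 0.00340556, 38.25, 0.11 ms; sum = 38.3634 ms.
End-to-end = 38.5 ms.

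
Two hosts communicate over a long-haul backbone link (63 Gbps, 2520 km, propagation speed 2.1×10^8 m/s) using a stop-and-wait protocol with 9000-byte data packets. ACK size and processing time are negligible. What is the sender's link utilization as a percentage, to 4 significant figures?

t_tx = L/R = 72000/63000000000 = 1.14286e-06 s.
t_prop = 2520000/210000000 = 0.012 s; RTT = 0.024 s.
Cycle = t_tx + RTT = 0.0240011 s.
Utilization = t_tx / cycle = 1.14286e-06/0.0240011 = 0.004762 %.

0.004762 %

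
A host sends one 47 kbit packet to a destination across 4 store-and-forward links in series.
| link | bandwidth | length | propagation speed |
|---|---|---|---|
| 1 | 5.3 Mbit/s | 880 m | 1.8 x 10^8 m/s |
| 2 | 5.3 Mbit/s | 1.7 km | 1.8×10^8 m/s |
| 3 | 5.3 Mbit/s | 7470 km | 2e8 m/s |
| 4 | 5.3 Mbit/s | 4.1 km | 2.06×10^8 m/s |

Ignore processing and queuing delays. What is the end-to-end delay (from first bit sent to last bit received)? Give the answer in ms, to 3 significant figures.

72.9 ms

L = 47000 bits.
Transmission delay per hop = L/R = 47000/5300000 = 8.86792 ms; 4 hops → 35.4717 ms.
Propagation delays (d/s per hop): 0.00488889, 0.00944444, 37.35, 0.0199029 ms; sum = 37.3842 ms.
End-to-end = 72.9 ms.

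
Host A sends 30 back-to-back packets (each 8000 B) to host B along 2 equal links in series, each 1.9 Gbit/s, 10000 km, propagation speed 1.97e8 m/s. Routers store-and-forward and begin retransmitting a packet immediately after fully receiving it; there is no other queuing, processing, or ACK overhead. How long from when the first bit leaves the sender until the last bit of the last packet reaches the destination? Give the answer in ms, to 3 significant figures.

Per-hop transmission t_tx = L/R = 64000/1900000000 = 0.0336842 ms.
Per-hop propagation t_prop = 10000000/197000000 = 50.7614 ms.
Pipeline fill: first packet needs 2·t_tx to clear all hops; remaining 29 packets each add one t_tx.
Total = (2+30-1)·t_tx + 2·t_prop = 31·0.0336842 + 2·50.7614 = 103 ms.

103 ms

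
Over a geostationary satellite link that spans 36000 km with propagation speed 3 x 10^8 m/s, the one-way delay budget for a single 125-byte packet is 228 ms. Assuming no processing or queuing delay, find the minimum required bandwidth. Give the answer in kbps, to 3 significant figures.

L = 1000 bits.
Propagation delay = 36000000 / 300000000 = 120 ms.
Transmission budget = 228 − 120 = 108 ms.
R ≥ L / t_tx = 1000 bits / 0.108 s = 9.26 kbps.

9.26 kbps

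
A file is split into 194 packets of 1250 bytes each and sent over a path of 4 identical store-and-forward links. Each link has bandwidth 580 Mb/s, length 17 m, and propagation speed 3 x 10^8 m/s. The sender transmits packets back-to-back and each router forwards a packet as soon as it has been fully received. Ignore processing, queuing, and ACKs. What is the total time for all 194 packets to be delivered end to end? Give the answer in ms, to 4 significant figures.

Per-hop transmission t_tx = L/R = 10000/580000000 = 0.0172414 ms.
Per-hop propagation t_prop = 17/300000000 = 5.66667e-05 ms.
Pipeline fill: first packet needs 4·t_tx to clear all hops; remaining 193 packets each add one t_tx.
Total = (4+194-1)·t_tx + 4·t_prop = 197·0.0172414 + 4·5.66667e-05 = 3.397 ms.

3.397 ms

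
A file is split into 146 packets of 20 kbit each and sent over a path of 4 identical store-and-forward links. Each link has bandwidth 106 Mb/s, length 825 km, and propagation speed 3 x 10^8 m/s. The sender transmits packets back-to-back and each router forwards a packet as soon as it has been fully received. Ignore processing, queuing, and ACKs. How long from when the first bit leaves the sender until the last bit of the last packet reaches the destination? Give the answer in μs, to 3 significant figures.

Per-hop transmission t_tx = L/R = 20000/106000000 = 188.679 μs.
Per-hop propagation t_prop = 825000/300000000 = 2750 μs.
Pipeline fill: first packet needs 4·t_tx to clear all hops; remaining 145 packets each add one t_tx.
Total = (4+146-1)·t_tx + 4·t_prop = 149·188.679 + 4·2750 = 39100 μs.

39100 μs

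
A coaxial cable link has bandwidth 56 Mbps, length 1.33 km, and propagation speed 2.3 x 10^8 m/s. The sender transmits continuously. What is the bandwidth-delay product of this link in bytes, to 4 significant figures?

Propagation delay = 1330 / 2.3e+08 = 5.78261e-06 s.
BDP = R × t_prop = 56000000 × 5.78261e-06 = 323.826 bits.
In bytes: 323.826/8 = 40.48 bytes.

40.48 bytes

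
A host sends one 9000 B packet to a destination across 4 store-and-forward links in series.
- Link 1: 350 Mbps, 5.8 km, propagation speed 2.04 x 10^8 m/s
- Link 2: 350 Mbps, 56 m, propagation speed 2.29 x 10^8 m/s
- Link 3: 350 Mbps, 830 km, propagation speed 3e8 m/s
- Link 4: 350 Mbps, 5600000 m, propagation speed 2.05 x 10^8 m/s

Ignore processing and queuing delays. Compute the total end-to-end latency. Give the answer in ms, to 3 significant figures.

L = 9000 × 8 = 72000 bits.
Transmission delay per hop = L/R = 72000/350000000 = 0.205714 ms; 4 hops → 0.822857 ms.
Propagation delays (d/s per hop): 0.0284314, 0.000244541, 2.76667, 27.3171 ms; sum = 30.1124 ms.
End-to-end = 30.9 ms.

30.9 ms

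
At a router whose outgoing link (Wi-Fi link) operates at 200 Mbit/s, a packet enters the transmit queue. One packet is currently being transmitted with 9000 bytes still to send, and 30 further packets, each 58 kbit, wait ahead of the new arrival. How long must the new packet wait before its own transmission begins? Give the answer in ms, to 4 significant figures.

Each queued packet: L/R = 58000/200000000 = 0.29 ms.
30 queued → 8.7 ms.
Plus remaining 72000 bits of current packet: 0.36 ms.
Queuing delay = 9.060 ms.

9.060 ms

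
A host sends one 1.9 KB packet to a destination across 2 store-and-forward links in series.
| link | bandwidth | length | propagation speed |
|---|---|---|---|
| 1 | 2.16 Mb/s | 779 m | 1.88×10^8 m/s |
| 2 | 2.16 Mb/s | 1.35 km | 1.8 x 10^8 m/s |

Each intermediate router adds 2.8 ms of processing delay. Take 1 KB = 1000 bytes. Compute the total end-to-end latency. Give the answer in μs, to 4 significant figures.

16890 μs

L = 15200 bits.
Transmission delay per hop = L/R = 15200/2160000 = 7037.04 μs; 2 hops → 14074.1 μs.
Propagation delays (d/s per hop): 4.14362, 7.5 μs; sum = 11.6436 μs.
Processing at 1 router(s): 1 × 2.8 ms = 2800 μs.
End-to-end = 16890 μs.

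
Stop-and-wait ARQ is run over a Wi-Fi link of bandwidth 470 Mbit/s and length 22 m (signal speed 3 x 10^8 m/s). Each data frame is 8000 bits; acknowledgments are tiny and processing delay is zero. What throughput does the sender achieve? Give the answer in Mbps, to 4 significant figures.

466.0 Mbps

t_tx = L/R = 8000/470000000 = 1.70213e-05 s.
t_prop = 22/300000000 = 7.33333e-08 s; RTT = 1.46667e-07 s.
Cycle = t_tx + RTT = 1.71679e-05 s.
Throughput = L / cycle = 8000 / 1.71679e-05 = 466.0 Mbps.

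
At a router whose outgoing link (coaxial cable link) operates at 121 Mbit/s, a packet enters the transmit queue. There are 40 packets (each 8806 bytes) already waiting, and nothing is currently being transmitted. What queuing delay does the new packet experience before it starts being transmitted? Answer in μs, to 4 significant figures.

Each queued packet: L/R = 70448/121000000 = 582.215 μs.
40 queued → 23288.6 μs.
Queuing delay = 23290 μs.

23290 μs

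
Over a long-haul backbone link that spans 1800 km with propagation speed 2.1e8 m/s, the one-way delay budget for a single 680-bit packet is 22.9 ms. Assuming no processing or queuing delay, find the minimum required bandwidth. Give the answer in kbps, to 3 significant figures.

Propagation delay = 1800000 / 210000000 = 8.57143 ms.
Transmission budget = 22.9 − 8.57143 = 14.3286 ms.
R ≥ L / t_tx = 680 bits / 0.0143286 s = 47.5 kbps.

47.5 kbps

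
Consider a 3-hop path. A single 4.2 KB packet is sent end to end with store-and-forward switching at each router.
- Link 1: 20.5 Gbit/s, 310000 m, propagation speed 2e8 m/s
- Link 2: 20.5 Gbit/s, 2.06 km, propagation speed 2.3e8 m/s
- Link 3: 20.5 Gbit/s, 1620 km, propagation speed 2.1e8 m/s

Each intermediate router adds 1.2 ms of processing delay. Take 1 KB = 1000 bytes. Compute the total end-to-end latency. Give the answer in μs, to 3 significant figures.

11700 μs

L = 33600 bits.
Transmission delay per hop = L/R = 33600/20500000000 = 1.63902 μs; 3 hops → 4.91707 μs.
Propagation delays (d/s per hop): 1550, 8.95652, 7714.29 μs; sum = 9273.24 μs.
Processing at 2 router(s): 2 × 1.2 ms = 2400 μs.
End-to-end = 11700 μs.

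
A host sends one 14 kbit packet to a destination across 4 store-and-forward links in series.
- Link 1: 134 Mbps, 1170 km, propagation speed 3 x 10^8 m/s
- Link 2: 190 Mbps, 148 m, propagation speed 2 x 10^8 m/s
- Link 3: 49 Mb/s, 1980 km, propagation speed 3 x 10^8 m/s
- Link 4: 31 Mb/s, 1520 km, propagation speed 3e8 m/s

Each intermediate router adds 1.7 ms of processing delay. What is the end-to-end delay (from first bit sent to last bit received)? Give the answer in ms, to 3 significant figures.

L = 14000 bits.
Transmission delays (L/R per hop): 0.104478, 0.0736842, 0.285714, 0.451613 ms; sum = 0.915489 ms.
Propagation delays (d/s per hop): 3.9, 0.00074, 6.6, 5.06667 ms; sum = 15.5674 ms.
Processing at 3 router(s): 3 × 1.7 ms = 5.1 ms.
End-to-end = 21.6 ms.

21.6 ms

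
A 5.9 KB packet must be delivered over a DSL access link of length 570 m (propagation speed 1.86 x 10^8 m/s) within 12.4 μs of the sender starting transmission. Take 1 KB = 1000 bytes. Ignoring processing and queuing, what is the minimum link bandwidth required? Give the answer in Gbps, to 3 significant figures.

L = 47200 bits.
Propagation delay = 570 / 186000000 = 3.06452 μs.
Transmission budget = 12.4 − 3.06452 = 9.33548 μs.
R ≥ L / t_tx = 47200 bits / 9.33548e-06 s = 5.06 Gbps.

5.06 Gbps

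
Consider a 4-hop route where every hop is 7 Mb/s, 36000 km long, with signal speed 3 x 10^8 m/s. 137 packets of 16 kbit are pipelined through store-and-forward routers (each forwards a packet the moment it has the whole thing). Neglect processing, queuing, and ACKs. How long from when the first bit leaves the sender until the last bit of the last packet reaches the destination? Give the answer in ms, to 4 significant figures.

800.0 ms

Per-hop transmission t_tx = L/R = 16000/7000000 = 2.28571 ms.
Per-hop propagation t_prop = 36000000/300000000 = 120 ms.
Pipeline fill: first packet needs 4·t_tx to clear all hops; remaining 136 packets each add one t_tx.
Total = (4+137-1)·t_tx + 4·t_prop = 140·2.28571 + 4·120 = 800.0 ms.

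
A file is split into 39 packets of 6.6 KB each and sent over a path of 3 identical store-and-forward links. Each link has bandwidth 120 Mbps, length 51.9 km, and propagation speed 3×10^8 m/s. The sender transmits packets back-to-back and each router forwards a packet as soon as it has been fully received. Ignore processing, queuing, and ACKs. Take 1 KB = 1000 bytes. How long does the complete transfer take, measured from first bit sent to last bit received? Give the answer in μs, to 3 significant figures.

18600 μs

Per-hop transmission t_tx = L/R = 52800/120000000 = 440 μs.
Per-hop propagation t_prop = 51900/300000000 = 173 μs.
Pipeline fill: first packet needs 3·t_tx to clear all hops; remaining 38 packets each add one t_tx.
Total = (3+39-1)·t_tx + 3·t_prop = 41·440 + 3·173 = 18600 μs.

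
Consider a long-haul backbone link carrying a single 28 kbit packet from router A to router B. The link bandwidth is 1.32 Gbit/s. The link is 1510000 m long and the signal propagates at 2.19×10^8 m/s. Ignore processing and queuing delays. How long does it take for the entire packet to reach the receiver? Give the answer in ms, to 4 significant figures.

6.916 ms

L = 28000 bits.
Transmission delay = L/R = 28000 / 1320000000 = 0.0212121 ms.
Propagation delay = d/s = 1510000 m / 219000000 m/s = 6.89498 ms.
Total = 6.916 ms.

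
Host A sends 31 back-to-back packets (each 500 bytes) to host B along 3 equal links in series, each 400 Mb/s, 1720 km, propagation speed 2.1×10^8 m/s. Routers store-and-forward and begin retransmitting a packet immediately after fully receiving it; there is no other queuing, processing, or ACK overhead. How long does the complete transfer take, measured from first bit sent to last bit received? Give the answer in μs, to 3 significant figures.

24900 μs

Per-hop transmission t_tx = L/R = 4000/400000000 = 10 μs.
Per-hop propagation t_prop = 1720000/210000000 = 8190.48 μs.
Pipeline fill: first packet needs 3·t_tx to clear all hops; remaining 30 packets each add one t_tx.
Total = (3+31-1)·t_tx + 3·t_prop = 33·10 + 3·8190.48 = 24900 μs.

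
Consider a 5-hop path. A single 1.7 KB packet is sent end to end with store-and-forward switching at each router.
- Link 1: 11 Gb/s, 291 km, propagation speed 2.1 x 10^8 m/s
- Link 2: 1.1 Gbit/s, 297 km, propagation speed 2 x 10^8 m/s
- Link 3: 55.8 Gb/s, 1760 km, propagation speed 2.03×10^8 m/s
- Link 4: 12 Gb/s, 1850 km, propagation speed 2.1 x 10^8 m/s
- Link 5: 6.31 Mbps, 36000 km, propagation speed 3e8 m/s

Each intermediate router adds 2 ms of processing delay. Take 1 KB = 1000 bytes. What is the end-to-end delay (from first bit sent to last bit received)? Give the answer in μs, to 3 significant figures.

151000 μs

L = 13600 bits.
Transmission delays (L/R per hop): 1.23636, 12.3636, 0.243728, 1.13333, 2155.31 μs; sum = 2170.29 μs.
Propagation delays (d/s per hop): 1385.71, 1485, 8669.95, 8809.52, 120000 μs; sum = 140350 μs.
Processing at 4 router(s): 4 × 2 ms = 8000 μs.
End-to-end = 151000 μs.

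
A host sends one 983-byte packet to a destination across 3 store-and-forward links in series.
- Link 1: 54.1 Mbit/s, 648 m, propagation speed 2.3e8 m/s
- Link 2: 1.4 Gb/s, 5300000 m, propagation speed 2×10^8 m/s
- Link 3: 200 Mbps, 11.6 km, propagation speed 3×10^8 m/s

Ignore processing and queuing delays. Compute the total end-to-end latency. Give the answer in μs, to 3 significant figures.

L = 983 × 8 = 7864 bits.
Transmission delays (L/R per hop): 145.36, 5.61714, 39.32 μs; sum = 190.298 μs.
Propagation delays (d/s per hop): 2.81739, 26500, 38.6667 μs; sum = 26541.5 μs.
End-to-end = 26700 μs.

26700 μs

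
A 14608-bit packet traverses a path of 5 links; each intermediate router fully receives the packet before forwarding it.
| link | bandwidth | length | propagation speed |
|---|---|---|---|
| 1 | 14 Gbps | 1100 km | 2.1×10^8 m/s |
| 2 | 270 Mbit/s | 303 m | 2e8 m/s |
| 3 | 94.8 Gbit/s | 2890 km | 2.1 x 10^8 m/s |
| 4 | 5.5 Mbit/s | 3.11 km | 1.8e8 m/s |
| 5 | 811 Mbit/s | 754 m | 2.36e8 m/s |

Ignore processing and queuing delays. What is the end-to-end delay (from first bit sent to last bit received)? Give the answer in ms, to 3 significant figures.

Transmission delays (L/R per hop): 0.00104343, 0.0541037, 0.000154093, 2.656, 0.0180123 ms; sum = 2.72931 ms.
Propagation delays (d/s per hop): 5.2381, 0.001515, 13.7619, 0.0172778, 0.00319492 ms; sum = 19.022 ms.
End-to-end = 21.8 ms.

21.8 ms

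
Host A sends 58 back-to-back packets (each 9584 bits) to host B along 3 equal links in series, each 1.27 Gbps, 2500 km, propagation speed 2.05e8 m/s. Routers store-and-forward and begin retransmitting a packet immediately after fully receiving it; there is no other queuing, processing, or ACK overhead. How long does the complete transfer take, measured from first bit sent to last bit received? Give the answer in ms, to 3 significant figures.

37.0 ms

Per-hop transmission t_tx = L/R = 9584/1270000000 = 0.00754646 ms.
Per-hop propagation t_prop = 2500000/2.05e+08 = 12.1951 ms.
Pipeline fill: first packet needs 3·t_tx to clear all hops; remaining 57 packets each add one t_tx.
Total = (3+58-1)·t_tx + 3·t_prop = 60·0.00754646 + 3·12.1951 = 37.0 ms.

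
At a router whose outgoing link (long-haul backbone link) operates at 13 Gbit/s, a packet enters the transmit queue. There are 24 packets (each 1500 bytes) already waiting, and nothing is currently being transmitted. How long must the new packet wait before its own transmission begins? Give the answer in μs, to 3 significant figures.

Each queued packet: L/R = 12000/13000000000 = 0.923077 μs.
24 queued → 22.1538 μs.
Queuing delay = 22.2 μs.

22.2 μs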